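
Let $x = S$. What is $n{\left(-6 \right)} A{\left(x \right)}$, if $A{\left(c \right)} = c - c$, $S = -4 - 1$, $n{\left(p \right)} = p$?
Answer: $0$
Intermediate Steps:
$S = -5$ ($S = -4 - 1 = -5$)
$x = -5$
$A{\left(c \right)} = 0$
$n{\left(-6 \right)} A{\left(x \right)} = \left(-6\right) 0 = 0$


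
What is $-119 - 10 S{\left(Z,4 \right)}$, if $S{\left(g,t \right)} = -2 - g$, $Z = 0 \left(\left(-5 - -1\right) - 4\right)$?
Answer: $-99$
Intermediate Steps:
$Z = 0$ ($Z = 0 \left(\left(-5 + 1\right) - 4\right) = 0 \left(-4 - 4\right) = 0 \left(-8\right) = 0$)
$-119 - 10 S{\left(Z,4 \right)} = -119 - 10 \left(-2 - 0\right) = -119 - 10 \left(-2 + 0\right) = -119 - -20 = -119 + 20 = -99$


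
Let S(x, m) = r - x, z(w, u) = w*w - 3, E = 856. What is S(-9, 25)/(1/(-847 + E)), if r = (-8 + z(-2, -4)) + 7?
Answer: 81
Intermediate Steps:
z(w, u) = -3 + w² (z(w, u) = w² - 3 = -3 + w²)
r = 0 (r = (-8 + (-3 + (-2)²)) + 7 = (-8 + (-3 + 4)) + 7 = (-8 + 1) + 7 = -7 + 7 = 0)
S(x, m) = -x (S(x, m) = 0 - x = -x)
S(-9, 25)/(1/(-847 + E)) = (-1*(-9))/(1/(-847 + 856)) = 9/(1/9) = 9/(⅑) = 9*9 = 81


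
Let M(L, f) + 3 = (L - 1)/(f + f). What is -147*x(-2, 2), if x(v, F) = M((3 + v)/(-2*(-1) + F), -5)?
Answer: 17199/40 ≈ 429.98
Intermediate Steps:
M(L, f) = -3 + (-1 + L)/(2*f) (M(L, f) = -3 + (L - 1)/(f + f) = -3 + (-1 + L)/((2*f)) = -3 + (-1 + L)*(1/(2*f)) = -3 + (-1 + L)/(2*f))
x(v, F) = -29/10 - (3 + v)/(10*(2 + F)) (x(v, F) = (½)*(-1 + (3 + v)/(-2*(-1) + F) - 6*(-5))/(-5) = (½)*(-⅕)*(-1 + (3 + v)/(2 + F) + 30) = (½)*(-⅕)*(29 + (3 + v)/(2 + F)) = -29/10 - (3 + v)/(10*(2 + F)))
-147*x(-2, 2) = -147*(-61 - 1*(-2) - 29*2)/(10*(2 + 2)) = -147*(-61 + 2 - 58)/(10*4) = -147*(-117)/(10*4) = -147*(-117/40) = 17199/40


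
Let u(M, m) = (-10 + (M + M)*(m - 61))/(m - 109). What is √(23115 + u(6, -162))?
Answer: √1698316621/271 ≈ 152.07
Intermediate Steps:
u(M, m) = (-10 + 2*M*(-61 + m))/(-109 + m) (u(M, m) = (-10 + (2*M)*(-61 + m))/(-109 + m) = (-10 + 2*M*(-61 + m))/(-109 + m))
√(23115 + u(6, -162)) = √(23115 + 2*(-5 - 61*6 + 6*(-162))/(-109 - 162)) = √(23115 + 2*(-5 - 366 - 972)/(-271)) = √(23115 + 2*(-1/271)*(-1343)) = √(23115 + 2686/271) = √(6266851/271) = √1698316621/271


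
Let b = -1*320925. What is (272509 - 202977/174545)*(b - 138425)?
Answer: -4369785564920360/34909 ≈ -1.2518e+11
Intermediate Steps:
b = -320925
(272509 - 202977/174545)*(b - 138425) = (272509 - 202977/174545)*(-320925 - 138425) = (272509 - 202977*1/174545)*(-459350) = (272509 - 202977/174545)*(-459350) = (47564880428/174545)*(-459350) = -4369785564920360/34909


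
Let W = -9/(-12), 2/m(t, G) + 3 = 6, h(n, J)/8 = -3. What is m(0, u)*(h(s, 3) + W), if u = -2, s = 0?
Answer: -31/2 ≈ -15.500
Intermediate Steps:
h(n, J) = -24 (h(n, J) = 8*(-3) = -24)
m(t, G) = 2/3 (m(t, G) = 2/(-3 + 6) = 2/3)
W = 3/4 (W = -9*(-1/12) = 3/4 ≈ 0.75000)
m(0, u)*(h(s, 3) + W) = 2*(-24 + 3/4)/3 = (2/3)*(-93/4) = -31/2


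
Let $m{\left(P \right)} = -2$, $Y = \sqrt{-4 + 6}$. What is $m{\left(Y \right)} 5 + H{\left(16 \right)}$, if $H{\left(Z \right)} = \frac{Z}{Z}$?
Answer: $-9$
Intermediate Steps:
$H{\left(Z \right)} = 1$
$Y = \sqrt{2} \approx 1.4142$
$m{\left(Y \right)} 5 + H{\left(16 \right)} = \left(-2\right) 5 + 1 = -10 + 1 = -9$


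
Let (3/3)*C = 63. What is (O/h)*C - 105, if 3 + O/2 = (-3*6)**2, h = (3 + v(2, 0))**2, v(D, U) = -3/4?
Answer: 23653/3 ≈ 7884.3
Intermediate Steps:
C = 63
v(D, U) = -3/4 (v(D, U) = -3*1/4 = -3/4)
h = 81/16 (h = (3 - 3/4)**2 = (9/4)**2 = 81/16 ≈ 5.0625)
O = 642 (O = -6 + 2*(-3*6)**2 = -6 + 2*(-18)**2 = -6 + 2*324 = -6 + 648 = 642)
(O/h)*C - 105 = (642/(81/16))*63 - 105 = (642*(16/81))*63 - 105 = (3424/27)*63 - 105 = 23968/3 - 105 = 23653/3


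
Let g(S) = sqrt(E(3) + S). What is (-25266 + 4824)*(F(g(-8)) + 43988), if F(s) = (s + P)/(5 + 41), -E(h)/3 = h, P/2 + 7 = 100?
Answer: -20683563114/23 - 10221*I*sqrt(17)/23 ≈ -8.9928e+8 - 1832.3*I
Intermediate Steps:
P = 186 (P = -14 + 2*100 = -14 + 200 = 186)
E(h) = -3*h
g(S) = sqrt(-9 + S) (g(S) = sqrt(-3*3 + S) = sqrt(-9 + S))
F(s) = 93/23 + s/46 (F(s) = (s + 186)/(5 + 41) = (186 + s)/46 = (186 + s)*(1/46) = 93/23 + s/46)
(-25266 + 4824)*(F(g(-8)) + 43988) = (-25266 + 4824)*((93/23 + sqrt(-9 - 8)/46) + 43988) = -20442*((93/23 + sqrt(-17)/46) + 43988) = -20442*((93/23 + (I*sqrt(17))/46) + 43988) = -20442*((93/23 + I*sqrt(17)/46) + 43988) = -20442*(1011817/23 + I*sqrt(17)/46) = -20683563114/23 - 10221*I*sqrt(17)/23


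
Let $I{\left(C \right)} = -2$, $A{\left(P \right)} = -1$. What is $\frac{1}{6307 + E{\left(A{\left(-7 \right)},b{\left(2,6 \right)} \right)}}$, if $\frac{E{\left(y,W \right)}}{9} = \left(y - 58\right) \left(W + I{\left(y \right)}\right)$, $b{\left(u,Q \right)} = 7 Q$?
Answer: $- \frac{1}{14933} \approx -6.6966 \cdot 10^{-5}$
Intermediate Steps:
$E{\left(y,W \right)} = 9 \left(-58 + y\right) \left(-2 + W\right)$ ($E{\left(y,W \right)} = 9 \left(y - 58\right) \left(W - 2\right) = 9 \left(-58 + y\right) \left(-2 + W\right)$)
$\frac{1}{6307 + E{\left(A{\left(-7 \right)},b{\left(2,6 \right)} \right)}} = \frac{1}{6307 + \left(1044 - 522 \cdot 7 \cdot 6 - -18 + 9 \cdot 7 \cdot 6 \left(-1\right)\right)} = \frac{1}{6307 + \left(1044 - 21924 + 18 + 9 \cdot 42 \left(-1\right)\right)} = \frac{1}{6307 + \left(1044 - 21924 + 18 - 378\right)} = \frac{1}{6307 - 21240} = \frac{1}{-14933} = - \frac{1}{14933}$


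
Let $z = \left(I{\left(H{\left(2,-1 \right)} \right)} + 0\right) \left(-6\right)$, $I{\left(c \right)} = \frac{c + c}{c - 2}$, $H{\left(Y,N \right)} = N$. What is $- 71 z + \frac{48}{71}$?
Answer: $\frac{20212}{71} \approx 284.68$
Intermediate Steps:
$I{\left(c \right)} = \frac{2 c}{-2 + c}$
$z = -4$ ($z = \left(2 \left(-1\right) \frac{1}{-2 - 1} + 0\right) \left(-6\right) = \left(2 \left(-1\right) \frac{1}{-3} + 0\right) \left(-6\right) = \left(2 \left(-1\right) \left(- \frac{1}{3}\right) + 0\right) \left(-6\right) = \left(\frac{2}{3} + 0\right) \left(-6\right) = \frac{2}{3} \left(-6\right) = -4$)
$- 71 z + \frac{48}{71} = \left(-71\right) \left(-4\right) + \frac{48}{71} = 284 + 48 \cdot \frac{1}{71} = 284 + \frac{48}{71} = \frac{20212}{71}$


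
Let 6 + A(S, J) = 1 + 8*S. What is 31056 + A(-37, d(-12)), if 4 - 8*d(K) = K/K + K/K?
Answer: 30755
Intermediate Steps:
d(K) = ¼ (d(K) = ½ - (K/K + K/K)/8 = ½ - (1 + 1)/8 = ½ - ⅛*2 = ½ - ¼ = ¼)
A(S, J) = -5 + 8*S (A(S, J) = -6 + (1 + 8*S) = -5 + 8*S)
31056 + A(-37, d(-12)) = 31056 + (-5 + 8*(-37)) = 31056 + (-5 - 296) = 31056 - 301 = 30755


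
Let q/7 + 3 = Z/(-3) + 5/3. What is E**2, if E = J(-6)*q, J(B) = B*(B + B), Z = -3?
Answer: 28224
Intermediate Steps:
J(B) = 2*B**2 (J(B) = B*(2*B) = 2*B**2)
q = -7/3 (q = -21 + 7*(-3/(-3) + 5/3) = -21 + 7*(-3*(-1/3) + 5*(1/3)) = -21 + 7*(1 + 5/3) = -21 + 7*(8/3) = -21 + 56/3 = -7/3 ≈ -2.3333)
E = -168 (E = (2*(-6)**2)*(-7/3) = (2*36)*(-7/3) = 72*(-7/3) = -168)
E**2 = (-168)**2 = 28224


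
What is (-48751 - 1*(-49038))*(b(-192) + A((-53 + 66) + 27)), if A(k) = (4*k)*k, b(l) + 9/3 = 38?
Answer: 1846845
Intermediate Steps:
b(l) = 35 (b(l) = -3 + 38 = 35)
A(k) = 4*k²
(-48751 - 1*(-49038))*(b(-192) + A((-53 + 66) + 27)) = (-48751 - 1*(-49038))*(35 + 4*((-53 + 66) + 27)²) = (-48751 + 49038)*(35 + 4*(13 + 27)²) = 287*(35 + 4*40²) = 287*(35 + 4*1600) = 287*(35 + 6400) = 287*6435 = 1846845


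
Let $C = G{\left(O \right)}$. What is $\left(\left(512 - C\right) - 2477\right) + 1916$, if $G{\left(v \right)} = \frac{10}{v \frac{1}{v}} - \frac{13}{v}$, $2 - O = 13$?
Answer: $- \frac{662}{11} \approx -60.182$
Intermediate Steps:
$O = -11$ ($O = 2 - 13 = -11$)
$G{\left(v \right)} = 10 - \frac{13}{v}$ ($G{\left(v \right)} = \frac{10}{1} - \frac{13}{v} = 10 \cdot 1 - \frac{13}{v} = 10 - \frac{13}{v}$)
$C = \frac{123}{11}$ ($C = 10 - \frac{13}{-11} = 10 - - \frac{13}{11} = 10 + \frac{13}{11} = \frac{123}{11} \approx 11.182$)
$\left(\left(512 - C\right) - 2477\right) + 1916 = \left(\left(512 - \frac{123}{11}\right) - 2477\right) + 1916 = \left(\frac{5509}{11} - 2477\right) + 1916 = - \frac{21738}{11} + 1916 = - \frac{662}{11}$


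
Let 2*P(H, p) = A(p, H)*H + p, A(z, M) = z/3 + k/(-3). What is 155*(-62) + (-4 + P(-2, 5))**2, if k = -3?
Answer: -345335/36 ≈ -9592.6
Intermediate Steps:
A(z, M) = 1 + z/3 (A(z, M) = z/3 - 3/(-3) = z*(1/3) - 3*(-1/3) = z/3 + 1 = 1 + z/3)
P(H, p) = p/2 + H*(1 + p/3)/2 (P(H, p) = ((1 + p/3)*H + p)/2 = (H*(1 + p/3) + p)/2 = (p + H*(1 + p/3))/2 = p/2 + H*(1 + p/3)/2)
155*(-62) + (-4 + P(-2, 5))**2 = 155*(-62) + (-4 + ((1/2)*5 + (1/6)*(-2)*(3 + 5)))**2 = -9610 + (-4 + (5/2 + (1/6)*(-2)*8))**2 = -9610 + (-4 + (5/2 - 8/3))**2 = -9610 + (-4 - 1/6)**2 = -9610 + (-25/6)**2 = -9610 + 625/36 = -345335/36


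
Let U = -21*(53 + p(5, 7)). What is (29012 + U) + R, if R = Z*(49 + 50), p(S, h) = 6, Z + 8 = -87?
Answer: 18368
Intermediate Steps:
Z = -95 (Z = -8 - 87 = -95)
R = -9405 (R = -95*(49 + 50) = -95*99 = -9405)
U = -1239 (U = -21*(53 + 6) = -21*59 = -1239)
(29012 + U) + R = (29012 - 1239) - 9405 = 27773 - 9405 = 18368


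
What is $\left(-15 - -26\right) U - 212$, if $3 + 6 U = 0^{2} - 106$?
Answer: $- \frac{2471}{6} \approx -411.83$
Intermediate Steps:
$U = - \frac{109}{6}$ ($U = - \frac{1}{2} + \frac{0^{2} - 106}{6} = - \frac{1}{2} + \frac{0 - 106}{6} = - \frac{1}{2} + \frac{1}{6} \left(-106\right) = - \frac{1}{2} - \frac{53}{3} = - \frac{109}{6} \approx -18.167$)
$\left(-15 - -26\right) U - 212 = \left(-15 - -26\right) \left(- \frac{109}{6}\right) - 212 = \left(-15 + 26\right) \left(- \frac{109}{6}\right) - 212 = 11 \left(- \frac{109}{6}\right) - 212 = - \frac{1199}{6} - 212 = - \frac{2471}{6}$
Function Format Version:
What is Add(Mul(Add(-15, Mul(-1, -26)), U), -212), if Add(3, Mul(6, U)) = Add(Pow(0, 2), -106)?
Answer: Rational(-2471, 6) ≈ -411.83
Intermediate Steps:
U = Rational(-109, 6) (U = Add(Rational(-1, 2), Mul(Rational(1, 6), Add(Pow(0, 2), -106))) = Add(Rational(-1, 2), Mul(Rational(1, 6), Add(0, -106))) = Add(Rational(-1, 2), Mul(Rational(1, 6), -106)) = Add(Rational(-1, 2), Rational(-53, 3)) = Rational(-109, 6) ≈ -18.167)
Add(Mul(Add(-15, Mul(-1, -26)), U), -212) = Add(Mul(Add(-15, Mul(-1, -26)), Rational(-109, 6)), -212) = Add(Mul(Add(-15, 26), Rational(-109, 6)), -212) = Add(Mul(11, Rational(-109, 6)), -212) = Add(Rational(-1199, 6), -212) = Rational(-2471, 6)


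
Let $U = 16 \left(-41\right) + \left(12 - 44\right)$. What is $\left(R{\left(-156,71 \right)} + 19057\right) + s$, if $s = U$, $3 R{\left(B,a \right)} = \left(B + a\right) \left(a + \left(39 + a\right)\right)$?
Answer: $\frac{39722}{3} \approx 13241.0$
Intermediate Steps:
$R{\left(B,a \right)} = \frac{\left(39 + 2 a\right) \left(B + a\right)}{3}$ ($R{\left(B,a \right)} = \frac{\left(B + a\right) \left(a + \left(39 + a\right)\right)}{3} = \frac{\left(B + a\right) \left(39 + 2 a\right)}{3} = \frac{\left(39 + 2 a\right) \left(B + a\right)}{3}$)
$U = -688$ ($U = -656 - 32 = -688$)
$s = -688$
$\left(R{\left(-156,71 \right)} + 19057\right) + s = \left(\left(13 \left(-156\right) + 13 \cdot 71 + \frac{2 \cdot 71^{2}}{3} + \frac{2}{3} \left(-156\right) 71\right) + 19057\right) - 688 = \left(\left(-2028 + 923 + \frac{2}{3} \cdot 5041 - 7384\right) + 19057\right) - 688 = \left(\left(-2028 + 923 + \frac{10082}{3} - 7384\right) + 19057\right) - 688 = \left(- \frac{15385}{3} + 19057\right) - 688 = \frac{41786}{3} - 688 = \frac{39722}{3}$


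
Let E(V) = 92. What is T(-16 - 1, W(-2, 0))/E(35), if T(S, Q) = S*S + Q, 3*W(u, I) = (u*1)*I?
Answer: 289/92 ≈ 3.1413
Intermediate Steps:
W(u, I) = I*u/3 (W(u, I) = ((u*1)*I)/3 = (u*I)/3 = (I*u)/3 = I*u/3)
T(S, Q) = Q + S**2 (T(S, Q) = S**2 + Q = Q + S**2)
T(-16 - 1, W(-2, 0))/E(35) = ((1/3)*0*(-2) + (-16 - 1)**2)/92 = (0 + (-17)**2)*(1/92) = (0 + 289)*(1/92) = 289*(1/92) = 289/92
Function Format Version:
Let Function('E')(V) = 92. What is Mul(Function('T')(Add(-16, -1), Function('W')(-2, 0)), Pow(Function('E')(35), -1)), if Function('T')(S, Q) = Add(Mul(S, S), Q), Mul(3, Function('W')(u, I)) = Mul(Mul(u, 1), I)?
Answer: Rational(289, 92) ≈ 3.1413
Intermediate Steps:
Function('W')(u, I) = Mul(Rational(1, 3), I, u) (Function('W')(u, I) = Mul(Rational(1, 3), Mul(Mul(u, 1), I)) = Mul(Rational(1, 3), Mul(u, I)) = Mul(Rational(1, 3), Mul(I, u)) = Mul(Rational(1, 3), I, u))
Function('T')(S, Q) = Add(Q, Pow(S, 2)) (Function('T')(S, Q) = Add(Pow(S, 2), Q) = Add(Q, Pow(S, 2)))
Mul(Function('T')(Add(-16, -1), Function('W')(-2, 0)), Pow(Function('E')(35), -1)) = Mul(Add(Mul(Rational(1, 3), 0, -2), Pow(Add(-16, -1), 2)), Pow(92, -1)) = Mul(Add(0, Pow(-17, 2)), Rational(1, 92)) = Mul(Add(0, 289), Rational(1, 92)) = Mul(289, Rational(1, 92)) = Rational(289, 92)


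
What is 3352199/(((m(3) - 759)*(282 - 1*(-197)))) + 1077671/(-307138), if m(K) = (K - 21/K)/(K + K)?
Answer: -4265192937497/335284433458 ≈ -12.721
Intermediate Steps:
m(K) = (K - 21/K)/(2*K) (m(K) = (K - 21/K)/((2*K)) = (K - 21/K)*(1/(2*K)) = (K - 21/K)/(2*K))
3352199/(((m(3) - 759)*(282 - 1*(-197)))) + 1077671/(-307138) = 3352199/((((½)*(-21 + 3²)/3² - 759)*(282 - 1*(-197)))) + 1077671/(-307138) = 3352199/((((½)*(⅑)*(-21 + 9) - 759)*(282 + 197))) + 1077671*(-1/307138) = 3352199/((((½)*(⅑)*(-12) - 759)*479)) - 1077671/307138 = 3352199/(((-⅔ - 759)*479)) - 1077671/307138 = 3352199/((-2279/3*479)) - 1077671/307138 = 3352199/(-1091641/3) - 1077671/307138 = 3352199*(-3/1091641) - 1077671/307138 = -10056597/1091641 - 1077671/307138 = -4265192937497/335284433458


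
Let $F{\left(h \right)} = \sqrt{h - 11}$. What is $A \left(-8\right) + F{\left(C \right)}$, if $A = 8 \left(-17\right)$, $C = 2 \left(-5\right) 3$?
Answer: $1088 + i \sqrt{41} \approx 1088.0 + 6.4031 i$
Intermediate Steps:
$C = -30$ ($C = \left(-10\right) 3 = -30$)
$F{\left(h \right)} = \sqrt{-11 + h}$
$A = -136$
$A \left(-8\right) + F{\left(C \right)} = \left(-136\right) \left(-8\right) + \sqrt{-11 - 30} = 1088 + \sqrt{-41} = 1088 + i \sqrt{41}$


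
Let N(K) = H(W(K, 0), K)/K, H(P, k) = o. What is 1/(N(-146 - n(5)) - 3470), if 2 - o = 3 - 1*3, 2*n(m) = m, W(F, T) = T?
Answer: -297/1030594 ≈ -0.00028818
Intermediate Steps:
n(m) = m/2
o = 2 (o = 2 - (3 - 1*3) = 2 - (3 - 3) = 2 - 1*0 = 2 + 0 = 2)
H(P, k) = 2
N(K) = 2/K
1/(N(-146 - n(5)) - 3470) = 1/(2/(-146 - 5/2) - 3470) = 1/(2/(-297/2) - 3470) = 1/(2*(-2/297) - 3470) = 1/(-4/297 - 3470) = 1/(-1030594/297) = -297/1030594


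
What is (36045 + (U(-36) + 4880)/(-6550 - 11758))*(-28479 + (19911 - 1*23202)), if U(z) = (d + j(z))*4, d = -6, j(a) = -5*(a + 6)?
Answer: -5241306613770/4577 ≈ -1.1451e+9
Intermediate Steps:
j(a) = -30 - 5*a (j(a) = -5*(6 + a) = -30 - 5*a)
U(z) = -144 - 20*z (U(z) = (-6 + (-30 - 5*z))*4 = (-36 - 5*z)*4 = -144 - 20*z)
(36045 + (U(-36) + 4880)/(-6550 - 11758))*(-28479 + (19911 - 1*23202)) = (36045 + ((-144 - 20*(-36)) + 4880)/(-6550 - 11758))*(-28479 + (19911 - 1*23202)) = (36045 + ((-144 + 720) + 4880)/(-18308))*(-28479 + (19911 - 23202)) = (36045 + (576 + 4880)*(-1/18308))*(-28479 - 3291) = (36045 + 5456*(-1/18308))*(-31770) = (36045 - 1364/4577)*(-31770) = (164976601/4577)*(-31770) = -5241306613770/4577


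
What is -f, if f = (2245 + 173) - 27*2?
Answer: -2364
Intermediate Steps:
f = 2364 (f = 2418 - 54 = 2364)
-f = -1*2364 = -2364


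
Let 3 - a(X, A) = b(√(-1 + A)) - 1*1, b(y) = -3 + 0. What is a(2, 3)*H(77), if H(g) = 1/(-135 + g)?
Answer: -7/58 ≈ -0.12069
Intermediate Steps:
b(y) = -3
a(X, A) = 7 (a(X, A) = 3 - (-3 - 1*1) = 3 - (-3 - 1) = 3 - 1*(-4) = 3 + 4 = 7)
a(2, 3)*H(77) = 7/(-135 + 77) = 7/(-58) = 7*(-1/58) = -7/58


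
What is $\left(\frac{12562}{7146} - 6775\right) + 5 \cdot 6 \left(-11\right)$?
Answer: $- \frac{25379884}{3573} \approx -7103.2$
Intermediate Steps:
$\left(\frac{12562}{7146} - 6775\right) + 5 \cdot 6 \left(-11\right) = \left(12562 \cdot \frac{1}{7146} - 6775\right) + 30 \left(-11\right) = \left(\frac{6281}{3573} - 6775\right) - 330 = - \frac{24200794}{3573} - 330 = - \frac{25379884}{3573}$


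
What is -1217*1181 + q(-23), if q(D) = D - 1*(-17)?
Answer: -1437283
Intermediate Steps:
q(D) = 17 + D (q(D) = D + 17 = 17 + D)
-1217*1181 + q(-23) = -1217*1181 + (17 - 23) = -1437277 - 6 = -1437283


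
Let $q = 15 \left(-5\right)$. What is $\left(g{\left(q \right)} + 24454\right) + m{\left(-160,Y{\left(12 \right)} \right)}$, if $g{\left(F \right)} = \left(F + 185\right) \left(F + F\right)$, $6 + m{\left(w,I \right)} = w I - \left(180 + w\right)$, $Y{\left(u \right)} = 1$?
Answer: $7768$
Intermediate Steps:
$q = -75$
$m{\left(w,I \right)} = -186 - w + I w$ ($m{\left(w,I \right)} = -6 - \left(180 + w - w I\right) = -6 - \left(180 + w - I w\right) = -186 - w + I w$)
$g{\left(F \right)} = 2 F \left(185 + F\right)$ ($g{\left(F \right)} = \left(185 + F\right) 2 F = 2 F \left(185 + F\right)$)
$\left(g{\left(q \right)} + 24454\right) + m{\left(-160,Y{\left(12 \right)} \right)} = \left(2 \left(-75\right) \left(185 - 75\right) + 24454\right) - 186 = \left(2 \left(-75\right) 110 + 24454\right) - 186 = \left(-16500 + 24454\right) - 186 = 7954 - 186 = 7768$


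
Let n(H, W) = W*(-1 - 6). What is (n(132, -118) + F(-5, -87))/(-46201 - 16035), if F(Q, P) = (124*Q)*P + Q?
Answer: -54761/62236 ≈ -0.87989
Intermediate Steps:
F(Q, P) = Q + 124*P*Q (F(Q, P) = 124*P*Q + Q = Q + 124*P*Q)
n(H, W) = -7*W (n(H, W) = W*(-7) = -7*W)
(n(132, -118) + F(-5, -87))/(-46201 - 16035) = (-7*(-118) - 5*(1 + 124*(-87)))/(-46201 - 16035) = (826 - 5*(1 - 10788))/(-62236) = (826 - 5*(-10787))*(-1/62236) = (826 + 53935)*(-1/62236) = 54761*(-1/62236) = -54761/62236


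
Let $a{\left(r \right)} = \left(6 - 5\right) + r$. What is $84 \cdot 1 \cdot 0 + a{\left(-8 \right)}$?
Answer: $-7$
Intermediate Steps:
$a{\left(r \right)} = 1 + r$
$84 \cdot 1 \cdot 0 + a{\left(-8 \right)} = 84 \cdot 1 \cdot 0 + \left(1 - 8\right) = 84 \cdot 0 - 7 = 0 - 7 = -7$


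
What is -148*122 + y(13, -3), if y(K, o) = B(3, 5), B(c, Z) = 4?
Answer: -18052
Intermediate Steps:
y(K, o) = 4
-148*122 + y(13, -3) = -148*122 + 4 = -18056 + 4 = -18052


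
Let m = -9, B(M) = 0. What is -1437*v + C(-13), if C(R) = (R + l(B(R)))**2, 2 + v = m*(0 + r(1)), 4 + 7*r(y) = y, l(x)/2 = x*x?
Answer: -17498/7 ≈ -2499.7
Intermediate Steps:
l(x) = 2*x**2 (l(x) = 2*(x*x) = 2*x**2)
r(y) = -4/7 + y/7
v = 13/7 (v = -2 - 9*(0 + (-4/7 + (1/7)*1)) = -2 - 9*(0 + (-4/7 + 1/7)) = -2 - 9*(0 - 3/7) = -2 - 9*(-3/7) = -2 + 27/7 = 13/7 ≈ 1.8571)
C(R) = R**2 (C(R) = (R + 2*0**2)**2 = (R + 2*0)**2 = (R + 0)**2 = R**2)
-1437*v + C(-13) = -1437*13/7 + (-13)**2 = -18681/7 + 169 = -17498/7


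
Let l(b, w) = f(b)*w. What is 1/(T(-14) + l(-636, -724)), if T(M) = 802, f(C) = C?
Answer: 1/461266 ≈ 2.1679e-6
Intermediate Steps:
l(b, w) = b*w
1/(T(-14) + l(-636, -724)) = 1/(802 - 636*(-724)) = 1/(802 + 460464) = 1/461266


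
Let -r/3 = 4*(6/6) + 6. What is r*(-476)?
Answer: 14280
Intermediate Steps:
r = -30 (r = -3*(4*(6/6) + 6) = -3*(4*(6*(1/6)) + 6) = -3*(4*1 + 6) = -3*(4 + 6) = -3*10 = -30)
r*(-476) = -30*(-476) = 14280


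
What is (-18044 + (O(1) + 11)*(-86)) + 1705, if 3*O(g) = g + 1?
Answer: -52027/3 ≈ -17342.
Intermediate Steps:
O(g) = ⅓ + g/3 (O(g) = (g + 1)/3 = (1 + g)/3 = ⅓ + g/3)
(-18044 + (O(1) + 11)*(-86)) + 1705 = (-18044 + ((⅓ + (⅓)*1) + 11)*(-86)) + 1705 = (-18044 + ((⅓ + ⅓) + 11)*(-86)) + 1705 = (-18044 + (⅔ + 11)*(-86)) + 1705 = (-18044 + (35/3)*(-86)) + 1705 = (-18044 - 3010/3) + 1705 = -57142/3 + 1705 = -52027/3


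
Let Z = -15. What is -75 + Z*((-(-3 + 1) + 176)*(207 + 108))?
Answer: -841125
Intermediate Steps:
-75 + Z*((-(-3 + 1) + 176)*(207 + 108)) = -75 - 15*(-(-3 + 1) + 176)*(207 + 108) = -75 - 15*(-1*(-2) + 176)*315 = -75 - 15*(2 + 176)*315 = -75 - 2670*315 = -75 - 15*56070 = -75 - 841050 = -841125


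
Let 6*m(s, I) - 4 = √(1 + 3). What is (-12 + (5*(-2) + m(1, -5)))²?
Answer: 441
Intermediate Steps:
m(s, I) = 1 (m(s, I) = ⅔ + √(1 + 3)/6 = ⅔ + √4/6 = ⅔ + (⅙)*2 = ⅔ + ⅓ = 1)
(-12 + (5*(-2) + m(1, -5)))² = (-12 + (5*(-2) + 1))² = (-12 + (-10 + 1))² = (-12 - 9)² = (-21)² = 441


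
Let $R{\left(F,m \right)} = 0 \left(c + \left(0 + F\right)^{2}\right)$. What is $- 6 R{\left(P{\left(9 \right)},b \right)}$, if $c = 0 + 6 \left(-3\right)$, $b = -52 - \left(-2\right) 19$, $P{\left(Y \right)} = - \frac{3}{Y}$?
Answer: $0$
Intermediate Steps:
$b = -14$ ($b = -52 - -38 = -52 + 38 = -14$)
$c = -18$ ($c = 0 - 18 = -18$)
$R{\left(F,m \right)} = 0$ ($R{\left(F,m \right)} = 0 \left(-18 + \left(0 + F\right)^{2}\right) = 0 \left(-18 + F^{2}\right) = 0$)
$- 6 R{\left(P{\left(9 \right)},b \right)} = \left(-6\right) 0 = 0$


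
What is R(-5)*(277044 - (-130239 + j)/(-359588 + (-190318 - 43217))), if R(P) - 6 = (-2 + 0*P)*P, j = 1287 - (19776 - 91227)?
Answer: 2629137774576/593123 ≈ 4.4327e+6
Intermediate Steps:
j = 72738 (j = 1287 - 1*(-71451) = 1287 + 71451 = 72738)
R(P) = 6 - 2*P (R(P) = 6 + (-2 + 0*P)*P = 6 + (-2 + 0)*P = 6 - 2*P)
R(-5)*(277044 - (-130239 + j)/(-359588 + (-190318 - 43217))) = (6 - 2*(-5))*(277044 - (-130239 + 72738)/(-359588 + (-190318 - 43217))) = (6 + 10)*(277044 - (-57501)/(-359588 - 233535)) = 16*(277044 - (-57501)/(-593123)) = 16*(277044 - (-57501)*(-1)/593123) = 16*(277044 - 1*57501/593123) = 16*(277044 - 57501/593123) = 16*(164321110911/593123) = 2629137774576/593123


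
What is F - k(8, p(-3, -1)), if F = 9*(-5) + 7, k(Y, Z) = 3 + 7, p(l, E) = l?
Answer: -48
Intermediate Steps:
k(Y, Z) = 10
F = -38 (F = -45 + 7 = -38)
F - k(8, p(-3, -1)) = -38 - 1*10 = -38 - 10 = -48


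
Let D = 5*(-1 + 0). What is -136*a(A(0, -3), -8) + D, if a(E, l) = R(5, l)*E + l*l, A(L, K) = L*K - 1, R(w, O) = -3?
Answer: -9117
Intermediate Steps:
A(L, K) = -1 + K*L (A(L, K) = K*L - 1 = -1 + K*L)
D = -5 (D = 5*(-1) = -5)
a(E, l) = l² - 3*E (a(E, l) = -3*E + l*l = -3*E + l² = l² - 3*E)
-136*a(A(0, -3), -8) + D = -136*((-8)² - 3*(-1 - 3*0)) - 5 = -136*(64 - 3*(-1 + 0)) - 5 = -136*(64 - 3*(-1)) - 5 = -136*(64 + 3) - 5 = -136*67 - 5 = -9112 - 5 = -9117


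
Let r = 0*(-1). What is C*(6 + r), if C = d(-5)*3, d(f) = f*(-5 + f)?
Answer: 900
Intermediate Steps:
C = 150 (C = -5*(-5 - 5)*3 = -5*(-10)*3 = 50*3 = 150)
r = 0
C*(6 + r) = 150*(6 + 0) = 150*6 = 900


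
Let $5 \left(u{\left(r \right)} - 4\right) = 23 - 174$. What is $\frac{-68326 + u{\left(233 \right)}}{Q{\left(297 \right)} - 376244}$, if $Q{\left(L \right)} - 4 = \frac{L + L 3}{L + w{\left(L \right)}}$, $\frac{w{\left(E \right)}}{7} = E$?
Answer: $\frac{97646}{537485} \approx 0.18167$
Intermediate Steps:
$w{\left(E \right)} = 7 E$
$u{\left(r \right)} = - \frac{131}{5}$ ($u{\left(r \right)} = 4 + \frac{23 - 174}{5} = 4 + \frac{1}{5} \left(-151\right) = 4 - \frac{151}{5} = - \frac{131}{5}$)
$Q{\left(L \right)} = \frac{9}{2}$ ($Q{\left(L \right)} = 4 + \frac{L + L 3}{L + 7 L} = 4 + \frac{L + 3 L}{8 L} = 4 + 4 L \frac{1}{8 L} = 4 + \frac{1}{2} = \frac{9}{2}$)
$\frac{-68326 + u{\left(233 \right)}}{Q{\left(297 \right)} - 376244} = \frac{-68326 - \frac{131}{5}}{\frac{9}{2} - 376244} = - \frac{341761}{5 \left(- \frac{752479}{2}\right)} = \left(- \frac{341761}{5}\right) \left(- \frac{2}{752479}\right) = \frac{97646}{537485}$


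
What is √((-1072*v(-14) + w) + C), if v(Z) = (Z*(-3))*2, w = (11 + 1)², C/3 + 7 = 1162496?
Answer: 3*√377507 ≈ 1843.2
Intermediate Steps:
C = 3487467 (C = -21 + 3*1162496 = -21 + 3487488 = 3487467)
w = 144 (w = 12² = 144)
v(Z) = -6*Z (v(Z) = -3*Z*2 = -6*Z)
√((-1072*v(-14) + w) + C) = √((-(-6432)*(-14) + 144) + 3487467) = √((-1072*84 + 144) + 3487467) = √((-90048 + 144) + 3487467) = √(-89904 + 3487467) = √3397563 = 3*√377507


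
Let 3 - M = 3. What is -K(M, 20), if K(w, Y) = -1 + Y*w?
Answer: 1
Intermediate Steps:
M = 0 (M = 3 - 1*3 = 3 - 3 = 0)
-K(M, 20) = -(-1 + 20*0) = -(-1 + 0) = -1*(-1) = 1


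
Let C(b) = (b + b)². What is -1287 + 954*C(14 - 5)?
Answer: 307809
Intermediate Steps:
C(b) = 4*b² (C(b) = (2*b)² = 4*b²)
-1287 + 954*C(14 - 5) = -1287 + 954*(4*(14 - 5)²) = -1287 + 954*(4*9²) = -1287 + 954*(4*81) = -1287 + 954*324 = -1287 + 309096 = 307809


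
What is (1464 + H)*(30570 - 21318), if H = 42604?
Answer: 407717136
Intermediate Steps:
(1464 + H)*(30570 - 21318) = (1464 + 42604)*(30570 - 21318) = 44068*9252 = 407717136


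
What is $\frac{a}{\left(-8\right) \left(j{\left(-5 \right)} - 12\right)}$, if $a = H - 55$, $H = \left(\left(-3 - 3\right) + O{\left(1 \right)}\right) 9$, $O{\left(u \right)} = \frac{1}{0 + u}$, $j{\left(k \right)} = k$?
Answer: $- \frac{25}{34} \approx -0.73529$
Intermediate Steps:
$O{\left(u \right)} = \frac{1}{u}$
$H = -45$ ($H = \left(\left(-3 - 3\right) + 1^{-1}\right) 9 = \left(\left(-3 - 3\right) + 1\right) 9 = \left(-6 + 1\right) 9 = \left(-5\right) 9 = -45$)
$a = -100$ ($a = -45 - 55 = -100$)
$\frac{a}{\left(-8\right) \left(j{\left(-5 \right)} - 12\right)} = - \frac{100}{\left(-8\right) \left(-5 - 12\right)} = - \frac{100}{\left(-8\right) \left(-17\right)} = - \frac{100}{136} = \left(-100\right) \frac{1}{136} = - \frac{25}{34}$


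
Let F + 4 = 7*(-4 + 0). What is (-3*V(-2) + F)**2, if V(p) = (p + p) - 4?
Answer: 64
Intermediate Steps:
V(p) = -4 + 2*p (V(p) = 2*p - 4 = -4 + 2*p)
F = -32 (F = -4 + 7*(-4 + 0) = -4 + 7*(-4) = -4 - 28 = -32)
(-3*V(-2) + F)**2 = (-3*(-4 + 2*(-2)) - 32)**2 = (-3*(-4 - 4) - 32)**2 = (-3*(-8) - 32)**2 = (24 - 32)**2 = (-8)**2 = 64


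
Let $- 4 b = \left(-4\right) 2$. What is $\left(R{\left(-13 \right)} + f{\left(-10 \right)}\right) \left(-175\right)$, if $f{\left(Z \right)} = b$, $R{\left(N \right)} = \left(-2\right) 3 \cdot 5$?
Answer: $4900$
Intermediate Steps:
$R{\left(N \right)} = -30$ ($R{\left(N \right)} = \left(-6\right) 5 = -30$)
$b = 2$ ($b = - \frac{\left(-4\right) 2}{4} = \left(- \frac{1}{4}\right) \left(-8\right) = 2$)
$f{\left(Z \right)} = 2$
$\left(R{\left(-13 \right)} + f{\left(-10 \right)}\right) \left(-175\right) = \left(-30 + 2\right) \left(-175\right) = \left(-28\right) \left(-175\right) = 4900$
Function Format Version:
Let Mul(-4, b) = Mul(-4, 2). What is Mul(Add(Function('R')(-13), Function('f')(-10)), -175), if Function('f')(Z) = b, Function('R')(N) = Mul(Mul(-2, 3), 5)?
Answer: 4900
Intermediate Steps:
Function('R')(N) = -30 (Function('R')(N) = Mul(-6, 5) = -30)
b = 2 (b = Mul(Rational(-1, 4), Mul(-4, 2)) = Mul(Rational(-1, 4), -8) = 2)
Function('f')(Z) = 2
Mul(Add(Function('R')(-13), Function('f')(-10)), -175) = Mul(Add(-30, 2), -175) = Mul(-28, -175) = 4900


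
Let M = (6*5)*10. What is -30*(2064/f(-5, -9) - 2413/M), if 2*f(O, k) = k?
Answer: 140013/10 ≈ 14001.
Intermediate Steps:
f(O, k) = k/2
M = 300 (M = 30*10 = 300)
-30*(2064/f(-5, -9) - 2413/M) = -30*(2064/(((½)*(-9))) - 2413/300) = -30*(2064/(-9/2) - 2413*1/300) = -30*(2064*(-2/9) - 2413/300) = -30*(-1376/3 - 2413/300) = -30*(-46671/100) = 140013/10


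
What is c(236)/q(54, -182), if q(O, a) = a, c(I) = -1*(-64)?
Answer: -32/91 ≈ -0.35165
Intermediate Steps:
c(I) = 64
c(236)/q(54, -182) = 64/(-182) = 64*(-1/182) = -32/91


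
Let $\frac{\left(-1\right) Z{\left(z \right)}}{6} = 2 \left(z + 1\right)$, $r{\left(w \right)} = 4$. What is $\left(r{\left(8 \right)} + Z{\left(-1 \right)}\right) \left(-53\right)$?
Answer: $-212$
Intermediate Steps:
$Z{\left(z \right)} = -12 - 12 z$ ($Z{\left(z \right)} = - 6 \cdot 2 \left(z + 1\right) = - 6 \cdot 2 \left(1 + z\right) = - 6 \left(2 + 2 z\right) = -12 - 12 z$)
$\left(r{\left(8 \right)} + Z{\left(-1 \right)}\right) \left(-53\right) = \left(4 - 0\right) \left(-53\right) = \left(4 + \left(-12 + 12\right)\right) \left(-53\right) = \left(4 + 0\right) \left(-53\right) = 4 \left(-53\right) = -212$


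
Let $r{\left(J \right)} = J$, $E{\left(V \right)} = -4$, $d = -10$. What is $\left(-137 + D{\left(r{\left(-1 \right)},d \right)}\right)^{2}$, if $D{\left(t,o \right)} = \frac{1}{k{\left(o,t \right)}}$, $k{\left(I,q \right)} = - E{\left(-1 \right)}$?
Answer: $\frac{299209}{16} \approx 18701.0$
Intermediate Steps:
$k{\left(I,q \right)} = 4$ ($k{\left(I,q \right)} = \left(-1\right) \left(-4\right) = 4$)
$D{\left(t,o \right)} = \frac{1}{4}$
$\left(-137 + D{\left(r{\left(-1 \right)},d \right)}\right)^{2} = \left(-137 + \frac{1}{4}\right)^{2} = \left(- \frac{547}{4}\right)^{2} = \frac{299209}{16}$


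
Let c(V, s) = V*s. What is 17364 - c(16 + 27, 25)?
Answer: 16289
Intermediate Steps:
17364 - c(16 + 27, 25) = 17364 - (16 + 27)*25 = 17364 - 43*25 = 17364 - 1*1075 = 17364 - 1075 = 16289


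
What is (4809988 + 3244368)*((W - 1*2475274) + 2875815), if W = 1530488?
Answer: 15553195012324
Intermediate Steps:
(4809988 + 3244368)*((W - 1*2475274) + 2875815) = (4809988 + 3244368)*((1530488 - 1*2475274) + 2875815) = 8054356*((1530488 - 2475274) + 2875815) = 8054356*(-944786 + 2875815) = 8054356*1931029 = 15553195012324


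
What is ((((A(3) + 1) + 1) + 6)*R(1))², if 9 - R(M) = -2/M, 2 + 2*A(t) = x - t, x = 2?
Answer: 20449/4 ≈ 5112.3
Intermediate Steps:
A(t) = -t/2 (A(t) = -1 + (2 - t)/2 = -1 + (1 - t/2) = -t/2)
R(M) = 9 + 2/M (R(M) = 9 - (-2)/M = 9 + 2/M)
((((A(3) + 1) + 1) + 6)*R(1))² = ((((-½*3 + 1) + 1) + 6)*(9 + 2/1))² = ((((-3/2 + 1) + 1) + 6)*(9 + 2*1))² = (((-½ + 1) + 6)*(9 + 2))² = ((½ + 6)*11)² = ((13/2)*11)² = (143/2)² = 20449/4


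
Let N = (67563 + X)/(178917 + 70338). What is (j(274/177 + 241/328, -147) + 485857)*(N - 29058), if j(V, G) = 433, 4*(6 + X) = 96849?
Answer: -469610902732069/33234 ≈ -1.4130e+10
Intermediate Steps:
X = 96825/4 (X = -6 + (¼)*96849 = -6 + 96849/4 = 96825/4 ≈ 24206.)
N = 122359/332340 (N = (67563 + 96825/4)/(178917 + 70338) = (367077/4)/249255 = (367077/4)*(1/249255) = 122359/332340 ≈ 0.36817)
(j(274/177 + 241/328, -147) + 485857)*(N - 29058) = (433 + 485857)*(122359/332340 - 29058) = 486290*(-9657013361/332340) = -469610902732069/33234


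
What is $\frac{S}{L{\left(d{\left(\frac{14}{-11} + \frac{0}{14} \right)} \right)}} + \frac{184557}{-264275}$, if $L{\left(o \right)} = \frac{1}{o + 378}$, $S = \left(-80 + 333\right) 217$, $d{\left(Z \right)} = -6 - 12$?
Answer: $\frac{5223226054443}{264275} \approx 1.9764 \cdot 10^{7}$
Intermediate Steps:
$d{\left(Z \right)} = -18$ ($d{\left(Z \right)} = -6 - 12 = -18$)
$S = 54901$ ($S = 253 \cdot 217 = 54901$)
$L{\left(o \right)} = \frac{1}{378 + o}$
$\frac{S}{L{\left(d{\left(\frac{14}{-11} + \frac{0}{14} \right)} \right)}} + \frac{184557}{-264275} = \frac{54901}{\frac{1}{378 - 18}} + \frac{184557}{-264275} = \frac{54901}{\frac{1}{360}} + 184557 \left(- \frac{1}{264275}\right) = 54901 \frac{1}{\frac{1}{360}} - \frac{184557}{264275} = 54901 \cdot 360 - \frac{184557}{264275} = 19764360 - \frac{184557}{264275} = \frac{5223226054443}{264275}$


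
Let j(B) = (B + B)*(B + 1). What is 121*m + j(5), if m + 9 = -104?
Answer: -13613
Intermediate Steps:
m = -113 (m = -9 - 104 = -113)
j(B) = 2*B*(1 + B) (j(B) = (2*B)*(1 + B) = 2*B*(1 + B))
121*m + j(5) = 121*(-113) + 2*5*(1 + 5) = -13673 + 2*5*6 = -13673 + 60 = -13613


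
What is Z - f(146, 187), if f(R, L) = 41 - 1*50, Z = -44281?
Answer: -44272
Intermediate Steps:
f(R, L) = -9 (f(R, L) = 41 - 50 = -9)
Z - f(146, 187) = -44281 - 1*(-9) = -44281 + 9 = -44272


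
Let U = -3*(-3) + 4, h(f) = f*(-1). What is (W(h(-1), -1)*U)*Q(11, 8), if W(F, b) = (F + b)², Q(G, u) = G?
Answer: 0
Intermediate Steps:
h(f) = -f
U = 13 (U = 9 + 4 = 13)
(W(h(-1), -1)*U)*Q(11, 8) = ((-1*(-1) - 1)²*13)*11 = ((1 - 1)²*13)*11 = (0²*13)*11 = (0*13)*11 = 0*11 = 0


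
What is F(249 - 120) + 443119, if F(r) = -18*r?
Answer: 440797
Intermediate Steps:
F(249 - 120) + 443119 = -18*(249 - 120) + 443119 = -18*129 + 443119 = -2322 + 443119 = 440797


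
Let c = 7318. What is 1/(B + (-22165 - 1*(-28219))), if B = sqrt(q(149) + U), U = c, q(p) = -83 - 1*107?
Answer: 1009/6107298 - sqrt(22)/2035766 ≈ 0.00016291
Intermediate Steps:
q(p) = -190 (q(p) = -83 - 107 = -190)
U = 7318
B = 18*sqrt(22) (B = sqrt(-190 + 7318) = sqrt(7128) = 18*sqrt(22) ≈ 84.427)
1/(B + (-22165 - 1*(-28219))) = 1/(18*sqrt(22) + (-22165 - 1*(-28219))) = 1/(18*sqrt(22) + (-22165 + 28219)) = 1/(18*sqrt(22) + 6054) = 1/(6054 + 18*sqrt(22))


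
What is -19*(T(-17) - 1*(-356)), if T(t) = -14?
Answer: -6498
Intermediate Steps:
-19*(T(-17) - 1*(-356)) = -19*(-14 - 1*(-356)) = -19*(-14 + 356) = -19*342 = -6498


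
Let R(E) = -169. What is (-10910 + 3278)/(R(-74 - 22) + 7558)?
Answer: -848/821 ≈ -1.0329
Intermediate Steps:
(-10910 + 3278)/(R(-74 - 22) + 7558) = (-10910 + 3278)/(-169 + 7558) = -7632/7389 = -7632*1/7389 = -848/821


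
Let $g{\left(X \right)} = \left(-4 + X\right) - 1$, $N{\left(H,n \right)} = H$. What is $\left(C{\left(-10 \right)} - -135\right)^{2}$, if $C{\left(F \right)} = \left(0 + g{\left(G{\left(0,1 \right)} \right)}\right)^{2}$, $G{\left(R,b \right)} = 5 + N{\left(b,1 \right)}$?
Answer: $18496$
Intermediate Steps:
$G{\left(R,b \right)} = 5 + b$
$g{\left(X \right)} = -5 + X$
$C{\left(F \right)} = 1$ ($C{\left(F \right)} = \left(0 + \left(-5 + \left(5 + 1\right)\right)\right)^{2} = \left(0 + \left(-5 + 6\right)\right)^{2} = \left(0 + 1\right)^{2} = 1^{2} = 1$)
$\left(C{\left(-10 \right)} - -135\right)^{2} = \left(1 - -135\right)^{2} = \left(1 + 135\right)^{2} = 136^{2} = 18496$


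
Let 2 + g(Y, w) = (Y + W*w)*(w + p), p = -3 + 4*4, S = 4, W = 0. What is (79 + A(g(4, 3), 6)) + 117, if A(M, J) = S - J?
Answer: 194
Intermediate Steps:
p = 13 (p = -3 + 16 = 13)
g(Y, w) = -2 + Y*(13 + w) (g(Y, w) = -2 + (Y + 0*w)*(w + 13) = -2 + (Y + 0)*(13 + w) = -2 + Y*(13 + w))
A(M, J) = 4 - J
(79 + A(g(4, 3), 6)) + 117 = (79 + (4 - 1*6)) + 117 = (79 + (4 - 6)) + 117 = (79 - 2) + 117 = 77 + 117 = 194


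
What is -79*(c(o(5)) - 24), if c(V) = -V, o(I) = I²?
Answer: 3871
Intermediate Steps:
-79*(c(o(5)) - 24) = -79*(-1*5² - 24) = -79*(-1*25 - 24) = -79*(-25 - 24) = -79*(-49) = 3871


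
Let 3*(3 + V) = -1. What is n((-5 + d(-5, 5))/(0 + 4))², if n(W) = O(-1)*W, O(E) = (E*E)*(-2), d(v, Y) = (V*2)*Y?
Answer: 13225/36 ≈ 367.36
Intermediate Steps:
V = -10/3 (V = -3 + (⅓)*(-1) = -3 - ⅓ = -10/3 ≈ -3.3333)
d(v, Y) = -20*Y/3 (d(v, Y) = (-10/3*2)*Y = -20*Y/3)
O(E) = -2*E² (O(E) = E²*(-2) = -2*E²)
n(W) = -2*W (n(W) = (-2*(-1)²)*W = (-2*1)*W = -2*W)
n((-5 + d(-5, 5))/(0 + 4))² = (-2*(-5 - 20/3*5)/(0 + 4))² = (-2*(-5 - 100/3)/4)² = (-(-230)/(3*4))² = (-2*(-115/12))² = (115/6)² = 13225/36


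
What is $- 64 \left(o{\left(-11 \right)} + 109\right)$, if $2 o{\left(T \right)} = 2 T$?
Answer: $-6272$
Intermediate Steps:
$o{\left(T \right)} = T$ ($o{\left(T \right)} = \frac{2 T}{2} = T$)
$- 64 \left(o{\left(-11 \right)} + 109\right) = - 64 \left(-11 + 109\right) = \left(-64\right) 98 = -6272$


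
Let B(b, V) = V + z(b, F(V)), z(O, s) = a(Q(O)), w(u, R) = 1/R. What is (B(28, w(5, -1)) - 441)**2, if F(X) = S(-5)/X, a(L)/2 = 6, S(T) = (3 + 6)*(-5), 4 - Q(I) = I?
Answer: 184900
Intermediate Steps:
Q(I) = 4 - I
S(T) = -45 (S(T) = 9*(-5) = -45)
a(L) = 12 (a(L) = 2*6 = 12)
F(X) = -45/X
z(O, s) = 12
B(b, V) = 12 + V (B(b, V) = V + 12 = 12 + V)
(B(28, w(5, -1)) - 441)**2 = ((12 + 1/(-1)) - 441)**2 = ((12 - 1) - 441)**2 = (11 - 441)**2 = (-430)**2 = 184900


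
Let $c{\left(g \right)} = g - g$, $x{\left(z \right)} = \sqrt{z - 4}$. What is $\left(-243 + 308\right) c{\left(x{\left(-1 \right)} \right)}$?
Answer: $0$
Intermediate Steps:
$x{\left(z \right)} = \sqrt{-4 + z}$
$c{\left(g \right)} = 0$
$\left(-243 + 308\right) c{\left(x{\left(-1 \right)} \right)} = \left(-243 + 308\right) 0 = 65 \cdot 0 = 0$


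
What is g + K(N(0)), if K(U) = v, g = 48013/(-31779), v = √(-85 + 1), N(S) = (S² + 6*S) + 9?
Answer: -48013/31779 + 2*I*√21 ≈ -1.5108 + 9.1651*I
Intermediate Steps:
N(S) = 9 + S² + 6*S
v = 2*I*√21 (v = √(-84) = 2*I*√21 ≈ 9.1651*I)
g = -48013/31779 (g = 48013*(-1/31779) = -48013/31779 ≈ -1.5108)
K(U) = 2*I*√21
g + K(N(0)) = -48013/31779 + 2*I*√21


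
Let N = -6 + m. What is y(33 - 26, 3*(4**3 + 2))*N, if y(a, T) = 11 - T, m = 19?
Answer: -2431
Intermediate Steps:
N = 13 (N = -6 + 19 = 13)
y(33 - 26, 3*(4**3 + 2))*N = (11 - 3*(4**3 + 2))*13 = (11 - 3*(64 + 2))*13 = (11 - 3*66)*13 = (11 - 1*198)*13 = (11 - 198)*13 = -187*13 = -2431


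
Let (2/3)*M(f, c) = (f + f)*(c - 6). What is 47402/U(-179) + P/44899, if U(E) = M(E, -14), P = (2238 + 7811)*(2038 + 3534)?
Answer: 301746711559/241107630 ≈ 1251.5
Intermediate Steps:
P = 55993028 (P = 10049*5572 = 55993028)
M(f, c) = 3*f*(-6 + c) (M(f, c) = 3*((f + f)*(c - 6))/2 = 3*((2*f)*(-6 + c))/2 = 3*(2*f*(-6 + c))/2 = 3*f*(-6 + c))
U(E) = -60*E (U(E) = 3*E*(-6 - 14) = 3*E*(-20) = -60*E)
47402/U(-179) + P/44899 = 47402/((-60*(-179))) + 55993028/44899 = 47402/10740 + 55993028*(1/44899) = 47402*(1/10740) + 55993028/44899 = 23701/5370 + 55993028/44899 = 301746711559/241107630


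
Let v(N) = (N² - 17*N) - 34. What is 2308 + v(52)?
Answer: 4094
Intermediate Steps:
v(N) = -34 + N² - 17*N
2308 + v(52) = 2308 + (-34 + 52² - 17*52) = 2308 + (-34 + 2704 - 884) = 2308 + 1786 = 4094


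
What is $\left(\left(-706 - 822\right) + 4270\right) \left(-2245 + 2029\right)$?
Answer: $-592272$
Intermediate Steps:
$\left(\left(-706 - 822\right) + 4270\right) \left(-2245 + 2029\right) = \left(-1528 + 4270\right) \left(-216\right) = 2742 \left(-216\right) = -592272$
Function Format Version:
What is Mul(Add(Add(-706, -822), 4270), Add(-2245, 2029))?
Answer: -592272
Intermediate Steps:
Mul(Add(Add(-706, -822), 4270), Add(-2245, 2029)) = Mul(Add(-1528, 4270), -216) = Mul(2742, -216) = -592272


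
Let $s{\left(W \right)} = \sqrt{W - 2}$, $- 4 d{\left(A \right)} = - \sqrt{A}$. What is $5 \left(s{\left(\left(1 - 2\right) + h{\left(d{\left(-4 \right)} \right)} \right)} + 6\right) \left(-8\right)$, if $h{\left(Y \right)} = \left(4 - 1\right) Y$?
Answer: $-240 - 20 \sqrt{-12 + 6 i} \approx -256.83 - 71.297 i$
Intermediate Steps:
$d{\left(A \right)} = \frac{\sqrt{A}}{4}$ ($d{\left(A \right)} = - \frac{\left(-1\right) \sqrt{A}}{4} = \frac{\sqrt{A}}{4}$)
$h{\left(Y \right)} = 3 Y$
$s{\left(W \right)} = \sqrt{-2 + W}$
$5 \left(s{\left(\left(1 - 2\right) + h{\left(d{\left(-4 \right)} \right)} \right)} + 6\right) \left(-8\right) = 5 \left(\sqrt{-2 + \left(\left(1 - 2\right) + 3 \frac{\sqrt{-4}}{4}\right)} + 6\right) \left(-8\right) = 5 \left(\sqrt{-2 - \left(1 - 3 \frac{2 i}{4}\right)} + 6\right) \left(-8\right) = 5 \left(\sqrt{-2 - \left(1 - 3 \frac{i}{2}\right)} + 6\right) \left(-8\right) = 5 \left(\sqrt{-2 - \left(1 - \frac{3 i}{2}\right)} + 6\right) \left(-8\right) = 5 \left(\sqrt{-3 + \frac{3 i}{2}} + 6\right) \left(-8\right) = 5 \left(6 + \sqrt{-3 + \frac{3 i}{2}}\right) \left(-8\right) = \left(30 + 5 \sqrt{-3 + \frac{3 i}{2}}\right) \left(-8\right) = -240 - 40 \sqrt{-3 + \frac{3 i}{2}}$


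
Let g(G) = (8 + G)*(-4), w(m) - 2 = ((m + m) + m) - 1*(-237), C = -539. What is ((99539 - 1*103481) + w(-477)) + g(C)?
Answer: -3010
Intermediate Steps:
w(m) = 239 + 3*m (w(m) = 2 + (((m + m) + m) - 1*(-237)) = 2 + ((2*m + m) + 237) = 2 + (3*m + 237) = 2 + (237 + 3*m) = 239 + 3*m)
g(G) = -32 - 4*G
((99539 - 1*103481) + w(-477)) + g(C) = ((99539 - 1*103481) + (239 + 3*(-477))) + (-32 - 4*(-539)) = ((99539 - 103481) + (239 - 1431)) + (-32 + 2156) = (-3942 - 1192) + 2124 = -5134 + 2124 = -3010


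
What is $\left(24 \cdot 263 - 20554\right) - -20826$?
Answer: $6584$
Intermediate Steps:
$\left(24 \cdot 263 - 20554\right) - -20826 = \left(6312 - 20554\right) + 20826 = -14242 + 20826 = 6584$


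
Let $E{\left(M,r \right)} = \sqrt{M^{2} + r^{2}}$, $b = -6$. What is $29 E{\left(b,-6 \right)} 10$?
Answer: $1740 \sqrt{2} \approx 2460.7$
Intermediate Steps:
$29 E{\left(b,-6 \right)} 10 = 29 \sqrt{\left(-6\right)^{2} + \left(-6\right)^{2}} \cdot 10 = 29 \sqrt{36 + 36} \cdot 10 = 29 \sqrt{72} \cdot 10 = 29 \cdot 6 \sqrt{2} \cdot 10 = 174 \sqrt{2} \cdot 10 = 1740 \sqrt{2}$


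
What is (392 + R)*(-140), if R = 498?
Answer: -124600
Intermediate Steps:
(392 + R)*(-140) = (392 + 498)*(-140) = 890*(-140) = -124600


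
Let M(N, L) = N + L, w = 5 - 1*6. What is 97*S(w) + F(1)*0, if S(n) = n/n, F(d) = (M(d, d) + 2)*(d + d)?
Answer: 97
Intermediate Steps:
w = -1 (w = 5 - 6 = -1)
M(N, L) = L + N
F(d) = 2*d*(2 + 2*d) (F(d) = ((d + d) + 2)*(d + d) = (2*d + 2)*(2*d) = (2 + 2*d)*(2*d) = 2*d*(2 + 2*d))
S(n) = 1
97*S(w) + F(1)*0 = 97*1 + (4*1*(1 + 1))*0 = 97 + (4*1*2)*0 = 97 + 8*0 = 97 + 0 = 97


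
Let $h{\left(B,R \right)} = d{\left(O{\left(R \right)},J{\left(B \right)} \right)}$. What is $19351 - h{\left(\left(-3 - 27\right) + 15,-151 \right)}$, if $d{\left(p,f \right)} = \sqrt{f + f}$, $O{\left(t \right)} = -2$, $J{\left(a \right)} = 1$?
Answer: $19351 - \sqrt{2} \approx 19350.0$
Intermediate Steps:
$d{\left(p,f \right)} = \sqrt{2} \sqrt{f}$ ($d{\left(p,f \right)} = \sqrt{2 f} = \sqrt{2} \sqrt{f}$)
$h{\left(B,R \right)} = \sqrt{2}$ ($h{\left(B,R \right)} = \sqrt{2} \sqrt{1} = \sqrt{2} \cdot 1 = \sqrt{2}$)
$19351 - h{\left(\left(-3 - 27\right) + 15,-151 \right)} = 19351 - \sqrt{2}$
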